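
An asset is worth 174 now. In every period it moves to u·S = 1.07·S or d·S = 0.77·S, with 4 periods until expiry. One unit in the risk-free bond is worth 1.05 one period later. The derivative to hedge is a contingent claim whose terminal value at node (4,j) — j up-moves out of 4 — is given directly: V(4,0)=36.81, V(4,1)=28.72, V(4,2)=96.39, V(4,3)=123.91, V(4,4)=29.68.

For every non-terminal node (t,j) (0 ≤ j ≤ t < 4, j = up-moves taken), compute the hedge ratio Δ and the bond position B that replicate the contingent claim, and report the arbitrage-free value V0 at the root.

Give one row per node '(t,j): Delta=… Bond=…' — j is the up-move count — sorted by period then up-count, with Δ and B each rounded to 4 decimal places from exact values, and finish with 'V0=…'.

Risk-neutral probability p* = (R−d)/(u−d) = (1.05−0.77)/(1.07−0.77) = 0.9333.
At expiry t=4: V(4,0)=36.8100, V(4,1)=28.7200, V(4,2)=96.3900, V(4,3)=123.9100, V(4,4)=29.6800
Node (3,0) S=79.4367: V=(p*·28.7200+(1−p*)·36.8100)/1.05=27.8660; Δ=(28.7200−36.8100)/(84.9973−61.1663)=-0.3395; B=V−Δ·S=54.8327
Node (3,1) S=110.3861: V=(p*·96.3900+(1−p*)·28.7200)/1.05=87.5035; Δ=(96.3900−28.7200)/(118.1132−84.9973)=2.0434; B=V−Δ·S=-138.0632
Node (3,2) S=153.3937: V=(p*·123.9100+(1−p*)·96.3900)/1.05=116.2622; Δ=(123.9100−96.3900)/(164.1313−118.1132)=0.5980; B=V−Δ·S=24.5289
Node (3,3) S=213.1575: V=(p*·29.6800+(1−p*)·123.9100)/1.05=34.2495; Δ=(29.6800−123.9100)/(228.0785−164.1313)=-1.4736; B=V−Δ·S=348.3495
Node (2,0) S=103.1646: V=(p*·87.5035+(1−p*)·27.8660)/1.05=79.5502; Δ=(87.5035−27.8660)/(110.3861−79.4367)=1.9269; B=V−Δ·S=-119.2414
Node (2,1) S=143.3586: V=(p*·116.2622+(1−p*)·87.5035)/1.05=108.9000; Δ=(116.2622−87.5035)/(153.3937−110.3861)=0.6687; B=V−Δ·S=13.0375
Node (2,2) S=199.2126: V=(p*·34.2495+(1−p*)·116.2622)/1.05=37.8257; Δ=(34.2495−116.2622)/(213.1575−153.3937)=-1.3723; B=V−Δ·S=311.2014
Node (1,0) S=133.9800: V=(p*·108.9000+(1−p*)·79.5502)/1.05=101.8508; Δ=(108.9000−79.5502)/(143.3586−103.1646)=0.7302; B=V−Δ·S=4.0180
Node (1,1) S=186.1800: V=(p*·37.8257+(1−p*)·108.9000)/1.05=40.5372; Δ=(37.8257−108.9000)/(199.2126−143.3586)=-1.2725; B=V−Δ·S=277.4513
Node (0,0) S=174.0000: V=(p*·40.5372+(1−p*)·101.8508)/1.05=42.4998; Δ=(40.5372−101.8508)/(186.1800−133.9800)=-1.1746; B=V−Δ·S=246.8785
The time-0 hedge costs 42.4998, which is the no-arbitrage price.

(0,0): Delta=-1.1746 Bond=246.8785
(1,0): Delta=0.7302 Bond=4.0180
(1,1): Delta=-1.2725 Bond=277.4513
(2,0): Delta=1.9269 Bond=-119.2414
(2,1): Delta=0.6687 Bond=13.0375
(2,2): Delta=-1.3723 Bond=311.2014
(3,0): Delta=-0.3395 Bond=54.8327
(3,1): Delta=2.0434 Bond=-138.0632
(3,2): Delta=0.5980 Bond=24.5289
(3,3): Delta=-1.4736 Bond=348.3495
V0=42.4998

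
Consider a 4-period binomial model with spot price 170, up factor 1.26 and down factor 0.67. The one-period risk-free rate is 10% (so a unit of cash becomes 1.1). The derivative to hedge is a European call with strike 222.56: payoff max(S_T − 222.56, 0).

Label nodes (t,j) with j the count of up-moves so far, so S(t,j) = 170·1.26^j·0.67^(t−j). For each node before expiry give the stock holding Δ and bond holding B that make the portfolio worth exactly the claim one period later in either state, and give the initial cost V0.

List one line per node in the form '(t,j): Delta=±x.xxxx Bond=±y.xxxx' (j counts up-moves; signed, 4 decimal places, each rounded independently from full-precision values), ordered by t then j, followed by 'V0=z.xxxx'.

(0,0): Delta=0.5989 Bond=-60.6179
(1,0): Delta=0.0345 Bond=-2.3941
(1,1): Delta=0.7106 Bond=-90.5999
(2,0): Delta=0.0000 Bond=0.0000
(2,1): Delta=0.0413 Bond=-3.6134
(2,2): Delta=0.8430 Bond=-135.3980
(3,0): Delta=0.0000 Bond=0.0000
(3,1): Delta=0.0000 Bond=0.0000
(3,2): Delta=0.0495 Bond=-5.4538
(3,3): Delta=1.0000 Bond=-202.3273
V0=41.1973

Since d<R<u, set p* = (R−d)/(u−d) = 0.7288; price each node as the discounted p*-expectation of its children.
Terminal payoffs: V(4,0)=0.0000, V(4,1)=0.0000, V(4,2)=0.0000, V(4,3)=5.2828, V(4,4)=205.9205
Node (3,0) S=51.1297: V=(p*·0.0000+(1−p*)·0.0000)/1.1=0.0000; Δ=(0.0000−0.0000)/(64.4234−34.2569)=0.0000; B=V−Δ·S=0.0000
Node (3,1) S=96.1544: V=(p*·0.0000+(1−p*)·0.0000)/1.1=0.0000; Δ=(0.0000−0.0000)/(121.1545−64.4234)=0.0000; B=V−Δ·S=0.0000
Node (3,2) S=180.8276: V=(p*·5.2828+(1−p*)·0.0000)/1.1=3.5002; Δ=(5.2828−0.0000)/(227.8428−121.1545)=0.0495; B=V−Δ·S=-5.4538
Node (3,3) S=340.0639: V=(p*·205.9205+(1−p*)·5.2828)/1.1=137.7366; Δ=(205.9205−5.2828)/(428.4805−227.8428)=1.0000; B=V−Δ·S=-202.3273
Node (2,0) S=76.3130: V=(p*·0.0000+(1−p*)·0.0000)/1.1=0.0000; Δ=(0.0000−0.0000)/(96.1544−51.1297)=0.0000; B=V−Δ·S=0.0000
Node (2,1) S=143.5140: V=(p*·3.5002+(1−p*)·0.0000)/1.1=2.3191; Δ=(3.5002−0.0000)/(180.8276−96.1544)=0.0413; B=V−Δ·S=-3.6134
Node (2,2) S=269.8920: V=(p*·137.7366+(1−p*)·3.5002)/1.1=92.1214; Δ=(137.7366−3.5002)/(340.0639−180.8276)=0.8430; B=V−Δ·S=-135.3980
Node (1,0) S=113.9000: V=(p*·2.3191+(1−p*)·0.0000)/1.1=1.5365; Δ=(2.3191−0.0000)/(143.5140−76.3130)=0.0345; B=V−Δ·S=-2.3941
Node (1,1) S=214.2000: V=(p*·92.1214+(1−p*)·2.3191)/1.1=61.6075; Δ=(92.1214−2.3191)/(269.8920−143.5140)=0.7106; B=V−Δ·S=-90.5999
Node (0,0) S=170.0000: V=(p*·61.6075+(1−p*)·1.5365)/1.1=41.1973; Δ=(61.6075−1.5365)/(214.2000−113.9000)=0.5989; B=V−Δ·S=-60.6179
Root portfolio cost Δ·170+B reproduces V0=41.1973.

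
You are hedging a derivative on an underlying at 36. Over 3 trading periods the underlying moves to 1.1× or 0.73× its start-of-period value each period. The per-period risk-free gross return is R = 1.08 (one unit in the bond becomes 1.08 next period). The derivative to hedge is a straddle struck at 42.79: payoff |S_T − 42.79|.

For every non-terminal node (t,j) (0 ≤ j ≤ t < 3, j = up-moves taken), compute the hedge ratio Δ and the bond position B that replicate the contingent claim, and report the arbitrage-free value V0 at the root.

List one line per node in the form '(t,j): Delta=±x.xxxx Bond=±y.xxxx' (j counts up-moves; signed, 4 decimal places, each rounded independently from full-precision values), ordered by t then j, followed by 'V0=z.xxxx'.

(0,0): Delta=-0.4095 Bond=19.6003
(1,0): Delta=-1.0000 Bond=36.6855
(1,1): Delta=-0.3871 Bond=20.2816
(2,0): Delta=-1.0000 Bond=39.6204
(2,1): Delta=-1.0000 Bond=39.6204
(2,2): Delta=-0.3639 Bond=20.8917
V0=4.8568

Risk-neutral probability p* = (R−d)/(u−d) = (1.08−0.73)/(1.1−0.73) = 0.9459.
Terminal payoffs: V(3,0)=28.7854, V(3,1)=21.6872, V(3,2)=10.9912, V(3,3)=5.1260
Node (2,0) S=19.1844: V=(p*·21.6872+(1−p*)·28.7854)/1.08=20.4360; Δ=(21.6872−28.7854)/(21.1028−14.0046)=-1.0000; B=V−Δ·S=39.6204
Node (2,1) S=28.9080: V=(p*·10.9912+(1−p*)·21.6872)/1.08=10.7124; Δ=(10.9912−21.6872)/(31.7988−21.1028)=-1.0000; B=V−Δ·S=39.6204
Node (2,2) S=43.5600: V=(p*·5.1260+(1−p*)·10.9912)/1.08=5.0398; Δ=(5.1260−10.9912)/(47.9160−31.7988)=-0.3639; B=V−Δ·S=20.8917
Node (1,0) S=26.2800: V=(p*·10.7124+(1−p*)·20.4360)/1.08=10.4055; Δ=(10.7124−20.4360)/(28.9080−19.1844)=-1.0000; B=V−Δ·S=36.6855
Node (1,1) S=39.6000: V=(p*·5.0398+(1−p*)·10.7124)/1.08=4.9504; Δ=(5.0398−10.7124)/(43.5600−28.9080)=-0.3871; B=V−Δ·S=20.2816
Node (0,0) S=36.0000: V=(p*·4.9504+(1−p*)·10.4055)/1.08=4.8568; Δ=(4.9504−10.4055)/(39.6000−26.2800)=-0.4095; B=V−Δ·S=19.6003
Each (Δ,B) replicates both successor values, so the strategy is self-financing and V0 is arbitrage-free.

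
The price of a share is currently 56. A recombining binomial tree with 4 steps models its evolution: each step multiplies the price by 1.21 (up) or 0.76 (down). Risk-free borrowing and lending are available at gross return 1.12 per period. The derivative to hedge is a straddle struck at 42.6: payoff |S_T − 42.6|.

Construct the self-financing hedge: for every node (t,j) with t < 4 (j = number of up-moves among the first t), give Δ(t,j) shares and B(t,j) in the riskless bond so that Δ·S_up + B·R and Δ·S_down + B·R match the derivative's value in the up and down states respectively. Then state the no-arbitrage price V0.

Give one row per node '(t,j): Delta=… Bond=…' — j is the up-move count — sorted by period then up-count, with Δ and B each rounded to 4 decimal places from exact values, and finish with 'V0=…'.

(0,0): Delta=0.9253 Bond=-22.4222
(1,0): Delta=0.6207 Bond=-12.1501
(1,1): Delta=0.9731 Bond=-28.3536
(2,0): Delta=-0.5331 Bond=23.7125
(2,1): Delta=0.8019 Bond=-22.9383
(2,2): Delta=1.0000 Bond=-33.9605
(3,0): Delta=-1.0000 Bond=38.0357
(3,1): Delta=-0.4598 Bond=23.6886
(3,2): Delta=1.0000 Bond=-38.0357
(3,3): Delta=1.0000 Bond=-38.0357
V0=29.3939

Risk-neutral probability p* = (R−d)/(u−d) = (1.12−0.76)/(1.21−0.76) = 0.8000.
Terminal payoffs: V(4,0)=23.9172, V(4,1)=12.8550, V(4,2)=4.7572, V(4,3)=32.7976, V(4,4)=77.4410
  t=3,j=0: stock 24.5827 → up 29.7450 (V=12.8550), down 18.6828 (V=23.9172). Price 13.4531; hedge Δ=-1.0000, bond B=38.0357.
  t=3,j=1: stock 39.1382 → up 47.3572 (V=4.7572), down 29.7450 (V=12.8550). Price 5.6935; hedge Δ=-0.4598, bond B=23.6886.
  t=3,j=2: stock 62.3121 → up 75.3976 (V=32.7976), down 47.3572 (V=4.7572). Price 24.2764; hedge Δ=1.0000, bond B=-38.0357.
  t=3,j=3: stock 99.2074 → up 120.0410 (V=77.4410), down 75.3976 (V=32.7976). Price 61.1717; hedge Δ=1.0000, bond B=-38.0357.
  t=2,j=0: stock 32.3456 → up 39.1382 (V=5.6935), down 24.5827 (V=13.4531). Price 6.4691; hedge Δ=-0.5331, bond B=23.7125.
  t=2,j=1: stock 51.4976 → up 62.3121 (V=24.2764), down 39.1382 (V=5.6935). Price 18.3570; hedge Δ=0.8019, bond B=-22.9383.
  t=2,j=2: stock 81.9896 → up 99.2074 (V=61.1717), down 62.3121 (V=24.2764). Price 48.0291; hedge Δ=1.0000, bond B=-33.9605.
  t=1,j=0: stock 42.5600 → up 51.4976 (V=18.3570), down 32.3456 (V=6.4691). Price 14.2673; hedge Δ=0.6207, bond B=-12.1501.
  t=1,j=1: stock 67.7600 → up 81.9896 (V=48.0291), down 51.4976 (V=18.3570). Price 37.5846; hedge Δ=0.9731, bond B=-28.3536.
  t=0,j=0: stock 56.0000 → up 67.7600 (V=37.5846), down 42.5600 (V=14.2673). Price 29.3939; hedge Δ=0.9253, bond B=-22.4222.
Self-financing check: at every node Δ·S+B equals the discounted successor values.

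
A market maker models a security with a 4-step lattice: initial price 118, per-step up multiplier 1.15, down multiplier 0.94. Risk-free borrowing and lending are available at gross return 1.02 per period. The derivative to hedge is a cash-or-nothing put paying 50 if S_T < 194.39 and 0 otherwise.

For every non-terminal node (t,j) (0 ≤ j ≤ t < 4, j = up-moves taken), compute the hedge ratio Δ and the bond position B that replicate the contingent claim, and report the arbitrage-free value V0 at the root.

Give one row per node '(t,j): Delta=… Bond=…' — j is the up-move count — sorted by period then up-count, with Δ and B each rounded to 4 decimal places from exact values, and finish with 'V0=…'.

Since d<R<u, set p* = (R−d)/(u−d) = 0.3810; price each node as the discounted p*-expectation of its children.
Terminal payoffs: V(4,0)=50.0000, V(4,1)=50.0000, V(4,2)=50.0000, V(4,3)=50.0000, V(4,4)=0.0000
Node (3,0) S=98.0089: V=(p*·50.0000+(1−p*)·50.0000)/1.02=49.0196; Δ=(50.0000−50.0000)/(112.7102−92.1284)=0.0000; B=V−Δ·S=49.0196
Node (3,1) S=119.9045: V=(p*·50.0000+(1−p*)·50.0000)/1.02=49.0196; Δ=(50.0000−50.0000)/(137.8902−112.7102)=0.0000; B=V−Δ·S=49.0196
Node (3,2) S=146.6917: V=(p*·50.0000+(1−p*)·50.0000)/1.02=49.0196; Δ=(50.0000−50.0000)/(168.6955−137.8902)=0.0000; B=V−Δ·S=49.0196
Node (3,3) S=179.4632: V=(p*·0.0000+(1−p*)·50.0000)/1.02=30.3455; Δ=(0.0000−50.0000)/(206.3827−168.6955)=-1.3267; B=V−Δ·S=268.4407
Node (2,0) S=104.2648: V=(p*·49.0196+(1−p*)·49.0196)/1.02=48.0584; Δ=(49.0196−49.0196)/(119.9045−98.0089)=0.0000; B=V−Δ·S=48.0584
Node (2,1) S=127.5580: V=(p*·49.0196+(1−p*)·49.0196)/1.02=48.0584; Δ=(49.0196−49.0196)/(146.6917−119.9045)=0.0000; B=V−Δ·S=48.0584
Node (2,2) S=156.0550: V=(p*·30.3455+(1−p*)·49.0196)/1.02=41.0840; Δ=(30.3455−49.0196)/(179.4632−146.6917)=-0.5698; B=V−Δ·S=130.0084
Node (1,0) S=110.9200: V=(p*·48.0584+(1−p*)·48.0584)/1.02=47.1161; Δ=(48.0584−48.0584)/(127.5580−104.2648)=0.0000; B=V−Δ·S=47.1161
Node (1,1) S=135.7000: V=(p*·41.0840+(1−p*)·48.0584)/1.02=44.5113; Δ=(41.0840−48.0584)/(156.0550−127.5580)=-0.2447; B=V−Δ·S=77.7230
Node (0,0) S=118.0000: V=(p*·44.5113+(1−p*)·47.1161)/1.02=45.2194; Δ=(44.5113−47.1161)/(135.7000−110.9200)=-0.1051; B=V−Δ·S=57.6234
Each (Δ,B) replicates both successor values, so the strategy is self-financing and V0 is arbitrage-free.

(0,0): Delta=-0.1051 Bond=57.6234
(1,0): Delta=0.0000 Bond=47.1161
(1,1): Delta=-0.2447 Bond=77.7230
(2,0): Delta=0.0000 Bond=48.0584
(2,1): Delta=0.0000 Bond=48.0584
(2,2): Delta=-0.5698 Bond=130.0084
(3,0): Delta=0.0000 Bond=49.0196
(3,1): Delta=0.0000 Bond=49.0196
(3,2): Delta=0.0000 Bond=49.0196
(3,3): Delta=-1.3267 Bond=268.4407
V0=45.2194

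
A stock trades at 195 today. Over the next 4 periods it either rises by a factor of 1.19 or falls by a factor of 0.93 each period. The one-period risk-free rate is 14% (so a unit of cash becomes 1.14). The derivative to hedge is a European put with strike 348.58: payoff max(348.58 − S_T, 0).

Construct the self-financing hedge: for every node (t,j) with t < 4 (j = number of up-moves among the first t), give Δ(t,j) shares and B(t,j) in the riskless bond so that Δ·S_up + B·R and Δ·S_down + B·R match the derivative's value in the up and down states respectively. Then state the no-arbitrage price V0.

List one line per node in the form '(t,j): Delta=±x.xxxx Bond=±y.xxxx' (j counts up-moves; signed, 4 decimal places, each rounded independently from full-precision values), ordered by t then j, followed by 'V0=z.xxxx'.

(0,0): Delta=-0.7021 Bond=159.0046
(1,0): Delta=-1.0000 Bond=235.2816
(1,1): Delta=-0.6467 Bond=168.4043
(2,0): Delta=-1.0000 Bond=268.2210
(2,1): Delta=-1.0000 Bond=268.2210
(2,2): Delta=-0.5810 Bond=173.8285
(3,0): Delta=-1.0000 Bond=305.7719
(3,1): Delta=-1.0000 Bond=305.7719
(3,2): Delta=-1.0000 Bond=305.7719
(3,3): Delta=-0.5030 Bond=172.5436
V0=22.0867

Risk-neutral probability p* = (R−d)/(u−d) = (1.14−0.93)/(1.19−0.93) = 0.8077.
At expiry t=4: V(4,0)=202.7099, V(4,1)=161.9290, V(4,2)=109.7469, V(4,3)=42.9764, V(4,4)=0.0000
Node (3,0) S=156.8496: V=(p*·161.9290+(1−p*)·202.7099)/1.14=148.9223; Δ=(161.9290−202.7099)/(186.6510−145.8701)=-1.0000; B=V−Δ·S=305.7719
Node (3,1) S=200.7000: V=(p*·109.7469+(1−p*)·161.9290)/1.14=105.0719; Δ=(109.7469−161.9290)/(238.8331−186.6510)=-1.0000; B=V−Δ·S=305.7719
Node (3,2) S=256.8097: V=(p*·42.9764+(1−p*)·109.7469)/1.14=48.9622; Δ=(42.9764−109.7469)/(305.6036−238.8331)=-1.0000; B=V−Δ·S=305.7719
Node (3,3) S=328.6060: V=(p*·0.0000+(1−p*)·42.9764)/1.14=7.2497; Δ=(0.0000−42.9764)/(391.0411−305.6036)=-0.5030; B=V−Δ·S=172.5436
Node (2,0) S=168.6555: V=(p*·105.0719+(1−p*)·148.9223)/1.14=99.5655; Δ=(105.0719−148.9223)/(200.7000−156.8496)=-1.0000; B=V−Δ·S=268.2210
Node (2,1) S=215.8065: V=(p*·48.9622+(1−p*)·105.0719)/1.14=52.4145; Δ=(48.9622−105.0719)/(256.8097−200.7000)=-1.0000; B=V−Δ·S=268.2210
Node (2,2) S=276.1395: V=(p*·7.2497+(1−p*)·48.9622)/1.14=13.3959; Δ=(7.2497−48.9622)/(328.6060−256.8097)=-0.5810; B=V−Δ·S=173.8285
Node (1,0) S=181.3500: V=(p*·52.4145+(1−p*)·99.5655)/1.14=53.9316; Δ=(52.4145−99.5655)/(215.8065−168.6555)=-1.0000; B=V−Δ·S=235.2816
Node (1,1) S=232.0500: V=(p*·13.3959+(1−p*)·52.4145)/1.14=18.3329; Δ=(13.3959−52.4145)/(276.1395−215.8065)=-0.6467; B=V−Δ·S=168.4043
Node (0,0) S=195.0000: V=(p*·18.3329+(1−p*)·53.9316)/1.14=22.0867; Δ=(18.3329−53.9316)/(232.0500−181.3500)=-0.7021; B=V−Δ·S=159.0046
The time-0 hedge costs 22.0867, which is the no-arbitrage price.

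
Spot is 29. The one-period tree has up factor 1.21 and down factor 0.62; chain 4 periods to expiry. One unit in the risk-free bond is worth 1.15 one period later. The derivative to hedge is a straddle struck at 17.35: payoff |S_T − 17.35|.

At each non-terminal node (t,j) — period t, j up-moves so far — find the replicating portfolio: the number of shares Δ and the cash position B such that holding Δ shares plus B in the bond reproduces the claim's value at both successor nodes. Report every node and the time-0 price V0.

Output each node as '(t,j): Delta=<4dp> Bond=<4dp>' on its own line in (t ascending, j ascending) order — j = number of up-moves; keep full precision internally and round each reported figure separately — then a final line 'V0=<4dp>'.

(0,0): Delta=0.9632 Bond=-8.7521
(1,0): Delta=0.6684 Bond=-4.7644
(1,1): Delta=0.9803 Bond=-10.6650
(2,0): Delta=-1.0000 Bond=13.1191
(2,1): Delta=0.7651 Bond=-7.5845
(2,2): Delta=0.9927 Bond=-12.7946
(3,0): Delta=-1.0000 Bond=15.0870
(3,1): Delta=-1.0000 Bond=15.0870
(3,2): Delta=0.8675 Bond=-11.4175
(3,3): Delta=1.0000 Bond=-15.0870
V0=19.1794

Under the risk-neutral measure, an up-move has probability p* = (R−d)/(u−d) = 0.8983 and values discount at R = 1.15.
Terminal values V(4,·): V(4,0)=13.0649, V(4,1)=8.9871, V(4,2)=1.0288, V(4,3)=14.5027, V(4,4)=44.8141
(3,0): S=6.9115. Δ = (V_up−V_dn)/(S_up−S_dn) = (8.9871−13.0649)/(8.3629−4.2851) = -1.0000. V = [p*·8.9871 + (1−p*)·13.0649]/1.15 = 8.1754. B = V − Δ·S = 15.0870.
(3,1): S=13.4886. Δ = (V_up−V_dn)/(S_up−S_dn) = (1.0288−8.9871)/(16.3212−8.3629) = -1.0000. V = [p*·1.0288 + (1−p*)·8.9871]/1.15 = 1.5984. B = V − Δ·S = 15.0870.
(3,2): S=26.3245. Δ = (V_up−V_dn)/(S_up−S_dn) = (14.5027−1.0288)/(31.8527−16.3212) = 0.8675. V = [p*·14.5027 + (1−p*)·1.0288]/1.15 = 11.4195. B = V − Δ·S = -11.4175.
(3,3): S=51.3753. Δ = (V_up−V_dn)/(S_up−S_dn) = (44.8141−14.5027)/(62.1641−31.8527) = 1.0000. V = [p*·44.8141 + (1−p*)·14.5027]/1.15 = 36.2883. B = V − Δ·S = -15.0870.
(2,0): S=11.1476. Δ = (V_up−V_dn)/(S_up−S_dn) = (1.5984−8.1754)/(13.4886−6.9115) = -1.0000. V = [p*·1.5984 + (1−p*)·8.1754]/1.15 = 1.9715. B = V − Δ·S = 13.1191.
(2,1): S=21.7558. Δ = (V_up−V_dn)/(S_up−S_dn) = (11.4195−1.5984)/(26.3245−13.4886) = 0.7651. V = [p*·11.4195 + (1−p*)·1.5984]/1.15 = 9.0615. B = V − Δ·S = -7.5845.
(2,2): S=42.4589. Δ = (V_up−V_dn)/(S_up−S_dn) = (36.2883−11.4195)/(51.3753−26.3245) = 0.9927. V = [p*·36.2883 + (1−p*)·11.4195]/1.15 = 29.3559. B = V − Δ·S = -12.7946.
(1,0): S=17.9800. Δ = (V_up−V_dn)/(S_up−S_dn) = (9.0615−1.9715)/(21.7558−11.1476) = 0.6684. V = [p*·9.0615 + (1−p*)·1.9715]/1.15 = 7.2526. B = V − Δ·S = -4.7644.
(1,1): S=35.0900. Δ = (V_up−V_dn)/(S_up−S_dn) = (29.3559−9.0615)/(42.4589−21.7558) = 0.9803. V = [p*·29.3559 + (1−p*)·9.0615]/1.15 = 23.7322. B = V − Δ·S = -10.6650.
(0,0): S=29.0000. Δ = (V_up−V_dn)/(S_up−S_dn) = (23.7322−7.2526)/(35.0900−17.9800) = 0.9632. V = [p*·23.7322 + (1−p*)·7.2526]/1.15 = 19.1794. B = V − Δ·S = -8.7521.
The time-0 hedge costs 19.1794, which is the no-arbitrage price.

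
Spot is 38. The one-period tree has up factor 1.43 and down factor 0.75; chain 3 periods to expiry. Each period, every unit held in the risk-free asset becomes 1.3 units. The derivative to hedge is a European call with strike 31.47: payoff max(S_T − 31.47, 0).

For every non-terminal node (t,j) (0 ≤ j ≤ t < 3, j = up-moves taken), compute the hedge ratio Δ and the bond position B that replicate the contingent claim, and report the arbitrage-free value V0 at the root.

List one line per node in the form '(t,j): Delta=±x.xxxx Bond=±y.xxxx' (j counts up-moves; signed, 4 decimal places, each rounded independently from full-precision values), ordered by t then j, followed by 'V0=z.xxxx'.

(0,0): Delta=0.9814 Bond=-13.5330
(1,0): Delta=0.8607 Bond=-14.1518
(1,1): Delta=0.9964 Bond=-18.4063
(2,0): Delta=0.0000 Bond=0.0000
(2,1): Delta=0.9674 Bond=-22.7457
(2,2): Delta=1.0000 Bond=-24.2077
V0=23.7615

Since d<R<u, set p* = (R−d)/(u−d) = 0.8088; price each node as the discounted p*-expectation of its children.
Terminal payoffs: V(3,0)=0.0000, V(3,1)=0.0000, V(3,2)=26.8096, V(3,3)=79.6499
  t=2,j=0: stock 21.3750 → up 30.5663 (V=0.0000), down 16.0312 (V=0.0000). Price 0.0000; hedge Δ=0.0000, bond B=0.0000.
  t=2,j=1: stock 40.7550 → up 58.2796 (V=26.8096), down 30.5662 (V=0.0000). Price 16.6802; hedge Δ=0.9674, bond B=-22.7457.
  t=2,j=2: stock 77.7062 → up 111.1199 (V=79.6499), down 58.2796 (V=26.8096). Price 53.4985; hedge Δ=1.0000, bond B=-24.2077.
  t=1,j=0: stock 28.5000 → up 40.7550 (V=16.6802), down 21.3750 (V=0.0000). Price 10.3780; hedge Δ=0.8607, bond B=-14.1518.
  t=1,j=1: stock 54.3400 → up 77.7062 (V=53.4985), down 40.7550 (V=16.6802). Price 35.7382; hedge Δ=0.9964, bond B=-18.4063.
  t=0,j=0: stock 38.0000 → up 54.3400 (V=35.7382), down 28.5000 (V=10.3780). Price 23.7615; hedge Δ=0.9814, bond B=-13.5330.
The time-0 hedge costs 23.7615, which is the no-arbitrage price.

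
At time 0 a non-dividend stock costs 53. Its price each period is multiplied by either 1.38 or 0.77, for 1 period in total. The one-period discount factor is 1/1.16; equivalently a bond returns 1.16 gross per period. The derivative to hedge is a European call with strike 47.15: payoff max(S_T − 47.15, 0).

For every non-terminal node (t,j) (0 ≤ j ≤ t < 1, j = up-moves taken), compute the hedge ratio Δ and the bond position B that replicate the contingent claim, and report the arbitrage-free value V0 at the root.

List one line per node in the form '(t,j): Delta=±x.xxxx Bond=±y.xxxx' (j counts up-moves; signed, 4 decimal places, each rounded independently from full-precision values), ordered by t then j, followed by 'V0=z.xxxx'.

(0,0): Delta=0.8039 Bond=-28.2819
V0=14.3246

Risk-neutral probability p* = (R−d)/(u−d) = (1.16−0.77)/(1.38−0.77) = 0.6393.
Terminal payoffs: V(1,0)=0.0000, V(1,1)=25.9900
Node (0,0) S=53.0000: V=(p*·25.9900+(1−p*)·0.0000)/1.16=14.3246; Δ=(25.9900−0.0000)/(73.1400−40.8100)=0.8039; B=V−Δ·S=-28.2819
Each (Δ,B) replicates both successor values, so the strategy is self-financing and V0 is arbitrage-free.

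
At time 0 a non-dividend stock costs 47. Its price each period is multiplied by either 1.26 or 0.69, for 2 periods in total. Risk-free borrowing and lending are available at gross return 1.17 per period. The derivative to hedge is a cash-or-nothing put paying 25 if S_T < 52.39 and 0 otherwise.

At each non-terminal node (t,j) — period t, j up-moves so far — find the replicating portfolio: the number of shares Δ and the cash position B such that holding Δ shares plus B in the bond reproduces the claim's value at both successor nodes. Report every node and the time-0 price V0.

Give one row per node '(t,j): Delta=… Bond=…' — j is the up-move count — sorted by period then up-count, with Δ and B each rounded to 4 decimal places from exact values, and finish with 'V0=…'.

(0,0): Delta=-0.6717 Bond=36.8798
(1,0): Delta=0.0000 Bond=21.3675
(1,1): Delta=-0.7406 Bond=47.2335
V0=5.3119

Risk-neutral probability p* = (R−d)/(u−d) = (1.17−0.69)/(1.26−0.69) = 0.8421.
Payoff layer (t=2): V(2,0)=25.0000, V(2,1)=25.0000, V(2,2)=0.0000
(1,0): S=32.4300. Δ = (V_up−V_dn)/(S_up−S_dn) = (25.0000−25.0000)/(40.8618−22.3767) = 0.0000. V = [p*·25.0000 + (1−p*)·25.0000]/1.17 = 21.3675. B = V − Δ·S = 21.3675.
(1,1): S=59.2200. Δ = (V_up−V_dn)/(S_up−S_dn) = (0.0000−25.0000)/(74.6172−40.8618) = -0.7406. V = [p*·0.0000 + (1−p*)·25.0000]/1.17 = 3.3738. B = V − Δ·S = 47.2335.
(0,0): S=47.0000. Δ = (V_up−V_dn)/(S_up−S_dn) = (3.3738−21.3675)/(59.2200−32.4300) = -0.6717. V = [p*·3.3738 + (1−p*)·21.3675]/1.17 = 5.3119. B = V − Δ·S = 36.8798.
Each (Δ,B) replicates both successor values, so the strategy is self-financing and V0 is arbitrage-free.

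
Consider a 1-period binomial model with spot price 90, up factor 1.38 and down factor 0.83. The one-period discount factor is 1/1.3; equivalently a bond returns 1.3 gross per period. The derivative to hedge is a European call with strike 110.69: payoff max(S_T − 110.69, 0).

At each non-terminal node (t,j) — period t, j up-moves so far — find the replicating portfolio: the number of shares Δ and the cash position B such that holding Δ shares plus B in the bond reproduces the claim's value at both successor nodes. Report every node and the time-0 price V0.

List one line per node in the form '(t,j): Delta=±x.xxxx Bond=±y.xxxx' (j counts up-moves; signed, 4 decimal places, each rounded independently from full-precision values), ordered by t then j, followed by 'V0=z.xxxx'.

(0,0): Delta=0.2729 Bond=-15.6829
V0=8.8807

Since d<R<u, set p* = (R−d)/(u−d) = 0.8545; price each node as the discounted p*-expectation of its children.
Terminal values V(1,·): V(1,0)=0.0000, V(1,1)=13.5100
(0,0): S=90.0000. Δ = (V_up−V_dn)/(S_up−S_dn) = (13.5100−0.0000)/(124.2000−74.7000) = 0.2729. V = [p*·13.5100 + (1−p*)·0.0000]/1.3 = 8.8807. B = V − Δ·S = -15.6829.
Check: Δ(0,0)·S0 + B(0,0) = 8.8807 = V0.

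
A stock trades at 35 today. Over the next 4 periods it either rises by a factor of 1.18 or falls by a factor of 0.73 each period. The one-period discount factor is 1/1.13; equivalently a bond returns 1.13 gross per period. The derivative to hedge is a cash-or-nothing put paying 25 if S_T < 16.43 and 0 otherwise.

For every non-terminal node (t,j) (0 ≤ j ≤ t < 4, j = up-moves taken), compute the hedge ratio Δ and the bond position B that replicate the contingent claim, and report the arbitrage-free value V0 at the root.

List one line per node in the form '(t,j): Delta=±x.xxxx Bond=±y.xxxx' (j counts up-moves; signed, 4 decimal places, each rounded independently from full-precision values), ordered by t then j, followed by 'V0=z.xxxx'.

(0,0): Delta=-0.0362 Bond=1.3447
(1,0): Delta=-0.3364 Bond=9.1884
(1,1): Delta=-0.0130 Bond=0.5609
(2,0): Delta=-2.3431 Bond=47.8106
(2,1): Delta=-0.1812 Bond=5.7044
(2,2): Delta=0.0000 Bond=0.0000
(3,0): Delta=0.0000 Bond=22.1239
(3,1): Delta=-2.5242 Bond=58.0138
(3,2): Delta=0.0000 Bond=0.0000
(3,3): Delta=0.0000 Bond=0.0000
V0=0.0771

Since d<R<u, set p* = (R−d)/(u−d) = 0.8889; price each node as the discounted p*-expectation of its children.
Terminal values V(4,·): V(4,0)=25.0000, V(4,1)=25.0000, V(4,2)=0.0000, V(4,3)=0.0000, V(4,4)=0.0000
  t=3,j=0: stock 13.6156 → up 16.0664 (V=25.0000), down 9.9394 (V=25.0000). Price 22.1239; hedge Δ=0.0000, bond B=22.1239.
  t=3,j=1: stock 22.0088 → up 25.9703 (V=0.0000), down 16.0664 (V=25.0000). Price 2.4582; hedge Δ=-2.5242, bond B=58.0138.
  t=3,j=2: stock 35.5758 → up 41.9795 (V=0.0000), down 25.9703 (V=0.0000). Price 0.0000; hedge Δ=0.0000, bond B=0.0000.
  t=3,j=3: stock 57.5061 → up 67.8572 (V=0.0000), down 41.9795 (V=0.0000). Price 0.0000; hedge Δ=0.0000, bond B=0.0000.
  t=2,j=0: stock 18.6515 → up 22.0088 (V=2.4582), down 13.6156 (V=22.1239). Price 4.1091; hedge Δ=-2.3431, bond B=47.8106.
  t=2,j=1: stock 30.1490 → up 35.5758 (V=0.0000), down 22.0088 (V=2.4582). Price 0.2417; hedge Δ=-0.1812, bond B=5.7044.
  t=2,j=2: stock 48.7340 → up 57.5061 (V=0.0000), down 35.5758 (V=0.0000). Price 0.0000; hedge Δ=0.0000, bond B=0.0000.
  t=1,j=0: stock 25.5500 → up 30.1490 (V=0.2417), down 18.6515 (V=4.1091). Price 0.5942; hedge Δ=-0.3364, bond B=9.1884.
  t=1,j=1: stock 41.3000 → up 48.7340 (V=0.0000), down 30.1490 (V=0.2417). Price 0.0238; hedge Δ=-0.0130, bond B=0.5609.
  t=0,j=0: stock 35.0000 → up 41.3000 (V=0.0238), down 25.5500 (V=0.5942). Price 0.0771; hedge Δ=-0.0362, bond B=1.3447.
Each (Δ,B) replicates both successor values, so the strategy is self-financing and V0 is arbitrage-free.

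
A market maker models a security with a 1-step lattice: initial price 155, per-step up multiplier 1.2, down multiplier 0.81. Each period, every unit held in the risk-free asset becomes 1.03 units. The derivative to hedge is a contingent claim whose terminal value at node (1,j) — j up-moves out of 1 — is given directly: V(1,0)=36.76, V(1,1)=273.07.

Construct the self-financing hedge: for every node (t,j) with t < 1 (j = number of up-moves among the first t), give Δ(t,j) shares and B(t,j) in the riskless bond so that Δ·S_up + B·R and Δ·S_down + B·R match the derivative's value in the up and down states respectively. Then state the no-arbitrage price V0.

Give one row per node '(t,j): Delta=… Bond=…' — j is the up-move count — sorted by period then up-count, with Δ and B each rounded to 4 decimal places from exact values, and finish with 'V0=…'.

(0,0): Delta=3.9092 Bond=-440.8133
V0=165.1098

Risk-neutral probability p* = (R−d)/(u−d) = (1.03−0.81)/(1.2−0.81) = 0.5641.
Terminal payoffs: V(1,0)=36.7600, V(1,1)=273.0700
  t=0,j=0: stock 155.0000 → up 186.0000 (V=273.0700), down 125.5500 (V=36.7600). Price 165.1098; hedge Δ=3.9092, bond B=-440.8133.
Self-financing check: at every node Δ·S+B equals the discounted successor values.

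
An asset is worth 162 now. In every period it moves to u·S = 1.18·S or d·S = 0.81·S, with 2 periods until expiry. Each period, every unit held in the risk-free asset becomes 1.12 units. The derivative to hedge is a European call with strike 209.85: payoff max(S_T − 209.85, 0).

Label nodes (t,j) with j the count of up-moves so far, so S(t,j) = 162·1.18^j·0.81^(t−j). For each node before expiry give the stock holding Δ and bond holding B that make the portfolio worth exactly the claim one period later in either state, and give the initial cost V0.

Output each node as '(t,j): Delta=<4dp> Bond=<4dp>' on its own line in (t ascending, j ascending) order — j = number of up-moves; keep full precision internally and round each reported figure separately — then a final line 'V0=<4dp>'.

(0,0): Delta=0.1962 Bond=-22.9841
(1,0): Delta=0.0000 Bond=0.0000
(1,1): Delta=0.2222 Bond=-30.7245
V0=8.7964

The replicating-portfolio and risk-neutral prices coincide; use p* = (1.12−0.81)/(1.18−0.81) = 0.8378 for the latter.
Payoff layer (t=2): V(2,0)=0.0000, V(2,1)=0.0000, V(2,2)=15.7188
(1,0): S=131.2200. Δ = (V_up−V_dn)/(S_up−S_dn) = (0.0000−0.0000)/(154.8396−106.2882) = 0.0000. V = [p*·0.0000 + (1−p*)·0.0000]/1.12 = 0.0000. B = V − Δ·S = 0.0000.
(1,1): S=191.1600. Δ = (V_up−V_dn)/(S_up−S_dn) = (15.7188−0.0000)/(225.5688−154.8396) = 0.2222. V = [p*·15.7188 + (1−p*)·0.0000]/1.12 = 11.7588. B = V − Δ·S = -30.7245.
(0,0): S=162.0000. Δ = (V_up−V_dn)/(S_up−S_dn) = (11.7588−0.0000)/(191.1600−131.2200) = 0.1962. V = [p*·11.7588 + (1−p*)·0.0000]/1.12 = 8.7964. B = V − Δ·S = -22.9841.
Check: Δ(0,0)·S0 + B(0,0) = 8.7964 = V0.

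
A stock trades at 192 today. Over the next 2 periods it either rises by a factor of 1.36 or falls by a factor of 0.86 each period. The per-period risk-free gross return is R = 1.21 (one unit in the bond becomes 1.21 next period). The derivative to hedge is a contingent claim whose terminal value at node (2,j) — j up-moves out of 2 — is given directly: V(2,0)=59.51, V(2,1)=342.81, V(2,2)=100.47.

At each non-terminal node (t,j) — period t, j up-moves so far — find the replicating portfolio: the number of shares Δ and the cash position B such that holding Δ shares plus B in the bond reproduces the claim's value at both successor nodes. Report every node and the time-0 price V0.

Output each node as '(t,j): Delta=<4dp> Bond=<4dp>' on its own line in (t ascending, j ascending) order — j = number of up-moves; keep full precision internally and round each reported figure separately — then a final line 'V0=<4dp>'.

Risk-neutral probability p* = (R−d)/(u−d) = (1.21−0.86)/(1.36−0.86) = 0.7000.
Terminal values V(2,·): V(2,0)=59.5100, V(2,1)=342.8100, V(2,2)=100.4700
  t=1,j=0: stock 165.1200 → up 224.5632 (V=342.8100), down 142.0032 (V=59.5100). Price 213.0744; hedge Δ=3.4314, bond B=-353.5256.
  t=1,j=1: stock 261.1200 → up 355.1232 (V=100.4700), down 224.5632 (V=342.8100). Price 143.1174; hedge Δ=-1.8562, bond B=627.7974.
  t=0,j=0: stock 192.0000 → up 261.1200 (V=143.1174), down 165.1200 (V=213.0744). Price 135.6235; hedge Δ=-0.7287, bond B=275.5376.
The time-0 hedge costs 135.6235, which is the no-arbitrage price.

(0,0): Delta=-0.7287 Bond=275.5376
(1,0): Delta=3.4314 Bond=-353.5256
(1,1): Delta=-1.8562 Bond=627.7974
V0=135.6235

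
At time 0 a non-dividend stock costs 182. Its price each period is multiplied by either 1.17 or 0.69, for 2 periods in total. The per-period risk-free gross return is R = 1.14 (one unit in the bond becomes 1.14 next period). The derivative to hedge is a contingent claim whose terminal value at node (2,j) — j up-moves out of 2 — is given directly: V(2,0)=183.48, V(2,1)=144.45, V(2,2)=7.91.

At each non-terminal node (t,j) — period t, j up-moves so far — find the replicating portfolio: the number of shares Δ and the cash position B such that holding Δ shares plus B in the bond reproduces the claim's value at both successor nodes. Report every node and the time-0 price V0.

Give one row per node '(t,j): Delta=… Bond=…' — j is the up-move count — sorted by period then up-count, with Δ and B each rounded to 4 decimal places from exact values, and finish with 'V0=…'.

Risk-neutral probability p* = (R−d)/(u−d) = (1.14−0.69)/(1.17−0.69) = 0.9375.
At expiry t=2: V(2,0)=183.4800, V(2,1)=144.4500, V(2,2)=7.9100
Node (1,0) S=125.5800: V=(p*·144.4500+(1−p*)·183.4800)/1.14=128.8503; Δ=(144.4500−183.4800)/(146.9286−86.6502)=-0.6475; B=V−Δ·S=210.1628
Node (1,1) S=212.9400: V=(p*·7.9100+(1−p*)·144.4500)/1.14=14.4243; Δ=(7.9100−144.4500)/(249.1398−146.9286)=-1.3359; B=V−Δ·S=298.8827
Node (0,0) S=182.0000: V=(p*·14.4243+(1−p*)·128.8503)/1.14=18.9263; Δ=(14.4243−128.8503)/(212.9400−125.5800)=-1.3098; B=V−Δ·S=257.3138
Each (Δ,B) replicates both successor values, so the strategy is self-financing and V0 is arbitrage-free.

(0,0): Delta=-1.3098 Bond=257.3138
(1,0): Delta=-0.6475 Bond=210.1628
(1,1): Delta=-1.3359 Bond=298.8827
V0=18.9263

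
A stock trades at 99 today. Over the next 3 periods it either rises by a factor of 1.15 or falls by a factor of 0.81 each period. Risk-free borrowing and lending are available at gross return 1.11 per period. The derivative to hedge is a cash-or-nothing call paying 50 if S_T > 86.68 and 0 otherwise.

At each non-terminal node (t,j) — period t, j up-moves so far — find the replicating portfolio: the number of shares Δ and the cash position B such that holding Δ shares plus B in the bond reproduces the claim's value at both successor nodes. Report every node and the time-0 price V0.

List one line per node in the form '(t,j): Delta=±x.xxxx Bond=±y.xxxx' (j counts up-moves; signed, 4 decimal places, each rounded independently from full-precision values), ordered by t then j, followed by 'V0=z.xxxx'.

Since d<R<u, set p* = (R−d)/(u−d) = 0.8824; price each node as the discounted p*-expectation of its children.
Terminal payoffs: V(3,0)=0.0000, V(3,1)=0.0000, V(3,2)=50.0000, V(3,3)=50.0000
(2,0): S=64.9539. Δ = (V_up−V_dn)/(S_up−S_dn) = (0.0000−0.0000)/(74.6970−52.6127) = 0.0000. V = [p*·0.0000 + (1−p*)·0.0000]/1.11 = 0.0000. B = V − Δ·S = 0.0000.
(2,1): S=92.2185. Δ = (V_up−V_dn)/(S_up−S_dn) = (50.0000−0.0000)/(106.0513−74.6970) = 1.5947. V = [p*·50.0000 + (1−p*)·0.0000]/1.11 = 39.7456. B = V − Δ·S = -107.3132.
(2,2): S=130.9275. Δ = (V_up−V_dn)/(S_up−S_dn) = (50.0000−50.0000)/(150.5666−106.0513) = 0.0000. V = [p*·50.0000 + (1−p*)·50.0000]/1.11 = 45.0450. B = V − Δ·S = 45.0450.
(1,0): S=80.1900. Δ = (V_up−V_dn)/(S_up−S_dn) = (39.7456−0.0000)/(92.2185−64.9539) = 1.4578. V = [p*·39.7456 + (1−p*)·0.0000]/1.11 = 31.5943. B = V − Δ·S = -85.3046.
(1,1): S=113.8500. Δ = (V_up−V_dn)/(S_up−S_dn) = (45.0450−39.7456)/(130.9275−92.2185) = 0.1369. V = [p*·45.0450 + (1−p*)·39.7456]/1.11 = 40.0194. B = V − Δ·S = 24.4329.
(0,0): S=99.0000. Δ = (V_up−V_dn)/(S_up−S_dn) = (40.0194−31.5943)/(113.8500−80.1900) = 0.2503. V = [p*·40.0194 + (1−p*)·31.5943]/1.11 = 35.1606. B = V − Δ·S = 10.3807.
The time-0 hedge costs 35.1606, which is the no-arbitrage price.

(0,0): Delta=0.2503 Bond=10.3807
(1,0): Delta=1.4578 Bond=-85.3046
(1,1): Delta=0.1369 Bond=24.4329
(2,0): Delta=0.0000 Bond=0.0000
(2,1): Delta=1.5947 Bond=-107.3132
(2,2): Delta=0.0000 Bond=45.0450
V0=35.1606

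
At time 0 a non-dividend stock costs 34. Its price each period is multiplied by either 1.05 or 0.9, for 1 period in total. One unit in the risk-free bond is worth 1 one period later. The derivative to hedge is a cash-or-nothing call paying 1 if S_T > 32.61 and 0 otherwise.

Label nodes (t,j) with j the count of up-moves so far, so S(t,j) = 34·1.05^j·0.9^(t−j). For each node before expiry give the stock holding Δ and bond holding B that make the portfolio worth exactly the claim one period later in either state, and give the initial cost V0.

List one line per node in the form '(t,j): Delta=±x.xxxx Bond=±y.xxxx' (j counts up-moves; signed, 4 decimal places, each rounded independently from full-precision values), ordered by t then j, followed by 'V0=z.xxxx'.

Under the risk-neutral measure, an up-move has probability p* = (R−d)/(u−d) = 0.6667 and values discount at R = 1.
Terminal payoffs: V(1,0)=0.0000, V(1,1)=1.0000
Node (0,0) S=34.0000: V=(p*·1.0000+(1−p*)·0.0000)/1=0.6667; Δ=(1.0000−0.0000)/(35.7000−30.6000)=0.1961; B=V−Δ·S=-6.0000
Each (Δ,B) replicates both successor values, so the strategy is self-financing and V0 is arbitrage-free.

(0,0): Delta=0.1961 Bond=-6.0000
V0=0.6667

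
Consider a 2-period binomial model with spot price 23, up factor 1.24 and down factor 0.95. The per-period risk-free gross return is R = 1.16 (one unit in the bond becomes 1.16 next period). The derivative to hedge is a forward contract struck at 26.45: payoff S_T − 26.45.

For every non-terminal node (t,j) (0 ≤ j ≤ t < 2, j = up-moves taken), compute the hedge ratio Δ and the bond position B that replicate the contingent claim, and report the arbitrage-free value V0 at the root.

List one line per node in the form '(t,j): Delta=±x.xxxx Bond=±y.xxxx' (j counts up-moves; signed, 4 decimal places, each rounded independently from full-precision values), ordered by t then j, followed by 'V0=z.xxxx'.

The replicating-portfolio and risk-neutral prices coincide; use p* = (1.16−0.95)/(1.24−0.95) = 0.7241 for the latter.
Terminal payoffs: V(2,0)=-5.6925, V(2,1)=0.6440, V(2,2)=8.9148
Node (1,0) S=21.8500: V=(p*·0.6440+(1−p*)·-5.6925)/1.16=-0.9517; Δ=(0.6440−-5.6925)/(27.0940−20.7575)=1.0000; B=V−Δ·S=-22.8017
Node (1,1) S=28.5200: V=(p*·8.9148+(1−p*)·0.6440)/1.16=5.7183; Δ=(8.9148−0.6440)/(35.3648−27.0940)=1.0000; B=V−Δ·S=-22.8017
Node (0,0) S=23.0000: V=(p*·5.7183+(1−p*)·-0.9517)/1.16=3.3433; Δ=(5.7183−-0.9517)/(28.5200−21.8500)=1.0000; B=V−Δ·S=-19.6567
Each (Δ,B) replicates both successor values, so the strategy is self-financing and V0 is arbitrage-free.

(0,0): Delta=1.0000 Bond=-19.6567
(1,0): Delta=1.0000 Bond=-22.8017
(1,1): Delta=1.0000 Bond=-22.8017
V0=3.3433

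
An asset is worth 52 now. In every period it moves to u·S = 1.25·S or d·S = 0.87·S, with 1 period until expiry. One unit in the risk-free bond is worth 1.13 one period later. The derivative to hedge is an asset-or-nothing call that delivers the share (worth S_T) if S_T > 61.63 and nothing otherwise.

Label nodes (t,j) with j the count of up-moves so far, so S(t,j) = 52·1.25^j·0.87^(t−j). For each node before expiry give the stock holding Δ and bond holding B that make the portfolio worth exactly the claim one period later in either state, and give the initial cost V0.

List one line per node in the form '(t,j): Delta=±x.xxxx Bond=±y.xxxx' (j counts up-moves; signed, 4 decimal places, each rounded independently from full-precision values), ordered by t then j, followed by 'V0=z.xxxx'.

(0,0): Delta=3.2895 Bond=-131.6954
V0=39.3572

Under the risk-neutral measure, an up-move has probability p* = (R−d)/(u−d) = 0.6842 and values discount at R = 1.13.
At expiry t=1: V(1,0)=0.0000, V(1,1)=65.0000
Node (0,0) S=52.0000: V=(p*·65.0000+(1−p*)·0.0000)/1.13=39.3572; Δ=(65.0000−0.0000)/(65.0000−45.2400)=3.2895; B=V−Δ·S=-131.6954
Each (Δ,B) replicates both successor values, so the strategy is self-financing and V0 is arbitrage-free.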